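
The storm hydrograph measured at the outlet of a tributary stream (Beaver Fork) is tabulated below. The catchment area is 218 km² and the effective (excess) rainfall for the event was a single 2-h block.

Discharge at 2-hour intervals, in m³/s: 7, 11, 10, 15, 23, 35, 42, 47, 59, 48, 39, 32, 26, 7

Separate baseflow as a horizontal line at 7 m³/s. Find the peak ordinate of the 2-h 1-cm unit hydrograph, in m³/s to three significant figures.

U_p ≈ 52.0 m³/s

Direct runoff: 0.0, 4.0, 3.0, 8.0, 16.0, 28.0, 35.0, 40.0, 52.0, 41.0, 32.0, 25.0, 19.0, 0.0 m³/s; ΣQ_DR = 303.0 m³/s, peak = 52.0 m³/s.
Runoff depth d = ΣQ_DR·Δt / A = 303.0 × 7200 / (218 km²) = 10.01 mm.
The 1-cm UH is the DRH scaled by (10 mm)/d, so U_p = 52.0 × 10/10.01 = 52.0 m³/s.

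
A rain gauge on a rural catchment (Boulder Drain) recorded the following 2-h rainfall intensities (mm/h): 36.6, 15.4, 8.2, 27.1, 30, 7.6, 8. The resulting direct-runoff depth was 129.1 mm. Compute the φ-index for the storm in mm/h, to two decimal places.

φ ≈ 11.14 mm/h

Only the 4 blocks with intensity above φ contribute runoff: 36.6, 15.4, 27.1, 30 mm/h.
Σ(I−φ)·Δt = d  ⇒  (36.6+15.4+27.1+30 − 4φ)·2 = 129.1
φ = (109.1 − 129.1/2) / 4 = 11.14 mm/h.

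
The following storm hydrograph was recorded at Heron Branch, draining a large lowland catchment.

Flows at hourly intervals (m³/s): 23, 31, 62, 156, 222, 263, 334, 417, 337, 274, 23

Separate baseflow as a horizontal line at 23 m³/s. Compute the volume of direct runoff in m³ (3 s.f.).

Direct-runoff ordinates (Q − Q_b): 0.0, 8.0, 39.0, 133.0, 199.0, 240.0, 311.0, 394.0, 314.0, 251.0, 0.0 m³/s.
ΣQ_DR = 1889 m³/s.
With Δt = 1 h = 3600 s, V = ΣQ_DR · Δt = 1889 × 3600 = 6.80 × 10^6 m³.

V ≈ 6.80 × 10^6 m³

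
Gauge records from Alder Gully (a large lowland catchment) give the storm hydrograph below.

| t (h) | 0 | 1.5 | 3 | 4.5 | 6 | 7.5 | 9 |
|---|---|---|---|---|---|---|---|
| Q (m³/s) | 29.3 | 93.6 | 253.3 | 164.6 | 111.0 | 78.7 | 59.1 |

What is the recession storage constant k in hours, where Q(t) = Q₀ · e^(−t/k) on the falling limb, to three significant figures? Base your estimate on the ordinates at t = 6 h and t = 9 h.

On the falling limb, Q drops from 111.0 to 59.1 m³/s between t = 6 h and t = 9 h (Δt = 3 h).
k = −Δt / ln(Q₂/Q₁) = −3 / ln(59.1/111.0) = 4.76 h.

k ≈ 4.76 h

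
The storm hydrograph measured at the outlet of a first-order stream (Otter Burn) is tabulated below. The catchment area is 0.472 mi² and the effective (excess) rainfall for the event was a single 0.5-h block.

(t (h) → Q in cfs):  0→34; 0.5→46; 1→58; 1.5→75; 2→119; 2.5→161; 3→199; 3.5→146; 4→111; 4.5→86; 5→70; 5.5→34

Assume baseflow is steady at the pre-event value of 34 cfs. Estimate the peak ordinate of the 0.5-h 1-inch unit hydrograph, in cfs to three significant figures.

Direct runoff: 0.0, 12.0, 24.0, 41.0, 85.0, 127.0, 165.0, 112.0, 77.0, 52.0, 36.0, 0.0 cfs; ΣQ_DR = 731.0 cfs, peak = 165.0 cfs.
Runoff depth d = ΣQ_DR·Δt / A = 731.0 × 1800 / (0.472 mi²) = 1.200 in.
The 1-inch UH is the DRH scaled by (1 in)/d, so U_p = 165.0 × 1/1.200 = 138 cfs.

U_p ≈ 138 cfs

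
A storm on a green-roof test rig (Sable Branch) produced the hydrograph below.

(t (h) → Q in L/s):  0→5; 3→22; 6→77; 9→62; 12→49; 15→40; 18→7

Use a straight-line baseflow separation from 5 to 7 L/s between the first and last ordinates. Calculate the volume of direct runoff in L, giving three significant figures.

V ≈ 2.38 × 10^6 L

Direct-runoff ordinates (Q − Q_b): 0.00, 16.67, 71.33, 56.00, 42.67, 33.33, 0.00 L/s.
ΣQ_DR = 220.0 L/s.
With Δt = 3 h = 10800 s, V = ΣQ_DR · Δt = 220.0 × 10800 = 2.38 × 10^6 L.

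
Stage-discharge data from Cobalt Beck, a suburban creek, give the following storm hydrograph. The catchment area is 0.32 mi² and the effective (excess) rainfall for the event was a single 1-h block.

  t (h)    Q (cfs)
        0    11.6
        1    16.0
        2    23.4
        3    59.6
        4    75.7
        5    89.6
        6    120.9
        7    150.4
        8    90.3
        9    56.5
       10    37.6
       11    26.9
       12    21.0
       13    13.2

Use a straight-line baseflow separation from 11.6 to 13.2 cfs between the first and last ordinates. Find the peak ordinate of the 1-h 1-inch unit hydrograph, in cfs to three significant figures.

Direct runoff: 0.00, 4.28, 11.55, 47.63, 63.61, 77.38, 108.56, 137.94, 77.72, 43.79, 24.77, 13.95, 7.92, 0.00 cfs; ΣQ_DR = 619.1 cfs, peak = 137.94 cfs.
Runoff depth d = ΣQ_DR·Δt / A = 619.1 × 3600 / (0.32 mi²) = 2.998 in.
The 1-inch UH is the DRH scaled by (1 in)/d, so U_p = 137.94 × 1/2.998 = 46.0 cfs.

U_p ≈ 46.0 cfs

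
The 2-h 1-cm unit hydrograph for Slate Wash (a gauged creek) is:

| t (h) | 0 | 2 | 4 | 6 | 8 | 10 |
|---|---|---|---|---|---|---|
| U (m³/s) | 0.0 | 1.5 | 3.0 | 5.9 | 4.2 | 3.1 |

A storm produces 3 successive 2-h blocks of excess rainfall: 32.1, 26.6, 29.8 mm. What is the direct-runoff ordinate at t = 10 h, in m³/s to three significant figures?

Q ≈ 38.7 m³/s

By discrete convolution, Q_j = Σ (P_i / 10 mm) · U_{j−i}.
At t = 10 h (j=5): Q = (32.1/10)·3.1 + (26.6/10)·4.2 + (29.8/10)·5.9 = 38.7 m³/s.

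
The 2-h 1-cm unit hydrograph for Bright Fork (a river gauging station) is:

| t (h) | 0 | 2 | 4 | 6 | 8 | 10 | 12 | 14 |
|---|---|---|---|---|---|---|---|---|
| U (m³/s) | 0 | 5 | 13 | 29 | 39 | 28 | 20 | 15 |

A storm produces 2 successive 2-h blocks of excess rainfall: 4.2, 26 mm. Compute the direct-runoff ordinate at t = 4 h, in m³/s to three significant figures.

Q ≈ 18.5 m³/s

By discrete convolution, Q_j = Σ (P_i / 10 mm) · U_{j−i}.
At t = 4 h (j=2): Q = (4.2/10)·13 + (26/10)·5 = 18.5 m³/s.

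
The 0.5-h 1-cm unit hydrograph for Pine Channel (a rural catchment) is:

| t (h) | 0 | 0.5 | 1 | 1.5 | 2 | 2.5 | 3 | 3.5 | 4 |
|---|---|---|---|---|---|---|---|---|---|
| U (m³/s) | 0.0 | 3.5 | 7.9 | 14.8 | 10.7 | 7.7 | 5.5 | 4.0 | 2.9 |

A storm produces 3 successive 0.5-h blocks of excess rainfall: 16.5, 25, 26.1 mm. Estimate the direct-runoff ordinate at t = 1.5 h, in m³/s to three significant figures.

By discrete convolution, Q_j = Σ (P_i / 10 mm) · U_{j−i}.
At t = 1.5 h (j=3): Q = (16.5/10)·14.8 + (25/10)·7.9 + (26.1/10)·3.5 = 53.3 m³/s.

Q ≈ 53.3 m³/s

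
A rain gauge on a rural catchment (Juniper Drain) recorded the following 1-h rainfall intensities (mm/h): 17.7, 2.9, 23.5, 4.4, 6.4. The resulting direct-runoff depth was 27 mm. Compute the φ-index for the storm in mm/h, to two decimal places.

Only the 2 blocks with intensity above φ contribute runoff: 17.7, 23.5 mm/h.
Σ(I−φ)·Δt = d  ⇒  (17.7+23.5 − 2φ)·1 = 27
φ = (41.20 − 27/1) / 2 = 7.10 mm/h.

φ ≈ 7.10 mm/h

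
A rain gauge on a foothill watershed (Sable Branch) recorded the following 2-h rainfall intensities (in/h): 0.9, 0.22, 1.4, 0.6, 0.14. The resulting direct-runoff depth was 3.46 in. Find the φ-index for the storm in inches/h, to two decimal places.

Only the 3 blocks with intensity above φ contribute runoff: 0.9, 1.4, 0.6 in/h.
Σ(I−φ)·Δt = d  ⇒  (0.9+1.4+0.6 − 3φ)·2 = 3.46
φ = (2.900 − 3.46/2) / 3 = 0.39 in/h.

φ ≈ 0.39 in/h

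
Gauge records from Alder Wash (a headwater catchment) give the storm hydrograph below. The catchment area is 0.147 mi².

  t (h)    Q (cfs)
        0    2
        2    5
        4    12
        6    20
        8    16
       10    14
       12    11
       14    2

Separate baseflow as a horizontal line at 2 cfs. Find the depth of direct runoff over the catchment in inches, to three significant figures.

Direct runoff: 0.0, 3.0, 10.0, 18.0, 14.0, 12.0, 9.0, 0.0 cfs; ΣQ_DR = 66.00 cfs.
V = ΣQ_DR · Δt = 66.00 × 7200 s = 4.752 × 10^5 ft³.
Over A = 0.147 mi², depth = V / A = 1.39 in.

d ≈ 1.39 in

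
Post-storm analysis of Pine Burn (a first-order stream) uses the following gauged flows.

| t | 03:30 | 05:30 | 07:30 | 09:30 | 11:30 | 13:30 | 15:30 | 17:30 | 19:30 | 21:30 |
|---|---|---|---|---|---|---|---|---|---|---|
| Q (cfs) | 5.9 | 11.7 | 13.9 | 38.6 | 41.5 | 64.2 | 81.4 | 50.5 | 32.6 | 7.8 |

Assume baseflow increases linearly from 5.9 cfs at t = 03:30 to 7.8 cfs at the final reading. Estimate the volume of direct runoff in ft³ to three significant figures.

V ≈ 2.01 × 10^6 ft³

Direct-runoff ordinates (Q − Q_b): 0.00, 5.59, 7.58, 32.07, 34.76, 57.24, 74.23, 43.12, 25.01, 0.00 cfs.
ΣQ_DR = 279.6 cfs.
With Δt = 2 h = 7200 s, V = ΣQ_DR · Δt = 279.6 × 7200 = 2.01 × 10^6 ft³.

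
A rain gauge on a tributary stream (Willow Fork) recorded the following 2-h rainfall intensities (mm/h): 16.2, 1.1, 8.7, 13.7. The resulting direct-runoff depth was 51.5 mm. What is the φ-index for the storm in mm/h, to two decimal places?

φ ≈ 4.28 mm/h

Only the 3 blocks with intensity above φ contribute runoff: 16.2, 8.7, 13.7 mm/h.
Σ(I−φ)·Δt = d  ⇒  (16.2+8.7+13.7 − 3φ)·2 = 51.5
φ = (38.60 − 51.5/2) / 3 = 4.28 mm/h.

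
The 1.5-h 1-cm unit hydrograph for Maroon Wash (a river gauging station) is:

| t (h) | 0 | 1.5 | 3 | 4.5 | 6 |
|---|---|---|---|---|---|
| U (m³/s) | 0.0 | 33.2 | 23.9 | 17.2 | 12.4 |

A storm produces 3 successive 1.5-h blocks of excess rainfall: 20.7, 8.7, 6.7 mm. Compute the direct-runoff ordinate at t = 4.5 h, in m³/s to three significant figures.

Q ≈ 78.6 m³/s

By discrete convolution, Q_j = Σ (P_i / 10 mm) · U_{j−i}.
At t = 4.5 h (j=3): Q = (20.7/10)·17.2 + (8.7/10)·23.9 + (6.7/10)·33.2 = 78.6 m³/s.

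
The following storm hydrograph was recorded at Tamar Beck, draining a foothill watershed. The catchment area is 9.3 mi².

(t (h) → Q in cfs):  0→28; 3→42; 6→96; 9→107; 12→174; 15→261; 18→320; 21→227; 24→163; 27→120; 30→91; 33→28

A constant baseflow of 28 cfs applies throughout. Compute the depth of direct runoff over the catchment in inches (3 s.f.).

d ≈ 0.660 in

Direct runoff: 0.0, 14.0, 68.0, 79.0, 146.0, 233.0, 292.0, 199.0, 135.0, 92.0, 63.0, 0.0 cfs; ΣQ_DR = 1321 cfs.
V = ΣQ_DR · Δt = 1321 × 10800 s = 1.427 × 10^7 ft³.
Over A = 9.3 mi², depth = V / A = 0.660 in.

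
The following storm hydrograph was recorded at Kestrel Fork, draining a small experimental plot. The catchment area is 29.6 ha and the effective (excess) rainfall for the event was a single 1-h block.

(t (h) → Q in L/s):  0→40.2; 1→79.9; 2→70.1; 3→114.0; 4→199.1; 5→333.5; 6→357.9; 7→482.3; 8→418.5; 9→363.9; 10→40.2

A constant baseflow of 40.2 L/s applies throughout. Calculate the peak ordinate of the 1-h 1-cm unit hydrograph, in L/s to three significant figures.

Direct runoff: 0.0, 39.7, 29.9, 73.8, 158.9, 293.3, 317.7, 442.1, 378.3, 323.7, 0.0 L/s; ΣQ_DR = 2057 L/s, peak = 442.1 L/s.
Runoff depth d = ΣQ_DR·Δt / A = 2057 × 3600 / (29.6 ha) = 25.02 mm.
The 1-cm UH is the DRH scaled by (10 mm)/d, so U_p = 442.1 × 10/25.02 = 177 L/s.

U_p ≈ 177 L/s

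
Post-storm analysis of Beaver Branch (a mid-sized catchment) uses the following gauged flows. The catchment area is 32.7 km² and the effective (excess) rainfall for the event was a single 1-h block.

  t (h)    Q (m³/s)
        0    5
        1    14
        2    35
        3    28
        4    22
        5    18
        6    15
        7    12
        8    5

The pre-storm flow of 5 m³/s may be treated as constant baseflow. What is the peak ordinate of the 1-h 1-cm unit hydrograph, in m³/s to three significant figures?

U_p ≈ 25.0 m³/s

Direct runoff: 0.0, 9.0, 30.0, 23.0, 17.0, 13.0, 10.0, 7.0, 0.0 m³/s; ΣQ_DR = 109.0 m³/s, peak = 30.0 m³/s.
Runoff depth d = ΣQ_DR·Δt / A = 109.0 × 3600 / (32.7 km²) = 12.00 mm.
The 1-cm UH is the DRH scaled by (10 mm)/d, so U_p = 30.0 × 10/12.00 = 25.0 m³/s.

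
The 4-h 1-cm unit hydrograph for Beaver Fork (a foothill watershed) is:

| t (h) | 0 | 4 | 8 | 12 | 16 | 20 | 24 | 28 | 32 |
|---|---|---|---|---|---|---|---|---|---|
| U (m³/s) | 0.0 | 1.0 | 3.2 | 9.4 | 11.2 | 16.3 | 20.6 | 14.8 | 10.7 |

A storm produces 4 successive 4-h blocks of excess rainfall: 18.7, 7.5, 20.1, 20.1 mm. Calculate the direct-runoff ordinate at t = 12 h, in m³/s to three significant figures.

By discrete convolution, Q_j = Σ (P_i / 10 mm) · U_{j−i}.
At t = 12 h (j=3): Q = (18.7/10)·9.4 + (7.5/10)·3.2 + (20.1/10)·1.0 + (20.1/10)·0.0 = 22.0 m³/s.

Q ≈ 22.0 m³/s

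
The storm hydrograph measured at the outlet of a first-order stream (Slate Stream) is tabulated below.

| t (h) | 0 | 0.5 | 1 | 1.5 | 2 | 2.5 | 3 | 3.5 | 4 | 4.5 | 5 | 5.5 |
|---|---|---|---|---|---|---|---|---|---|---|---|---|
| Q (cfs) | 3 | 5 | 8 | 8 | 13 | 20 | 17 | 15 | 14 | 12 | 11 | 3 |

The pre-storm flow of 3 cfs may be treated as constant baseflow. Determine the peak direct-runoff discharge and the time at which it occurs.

Subtracting baseflow gives direct-runoff ordinates: 0.0, 2.0, 5.0, 5.0, 10.0, 17.0, 14.0, 12.0, 11.0, 9.0, 8.0, 0.0 cfs.
The maximum is 17.0 cfs, occurring at the reading for t = 2.5 h.

Q_p = 17.0 cfs at t = 2.5 h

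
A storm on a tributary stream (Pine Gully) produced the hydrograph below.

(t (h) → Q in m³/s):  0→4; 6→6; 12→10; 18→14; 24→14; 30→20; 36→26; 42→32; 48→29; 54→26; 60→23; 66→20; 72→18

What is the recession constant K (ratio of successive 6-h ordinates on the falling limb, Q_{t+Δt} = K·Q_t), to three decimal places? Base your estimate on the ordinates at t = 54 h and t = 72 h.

Using the recession-limb readings at t = 54 h and t = 72 h: Q falls from 26 to 18 m³/s over 3 intervals.
K = (Q₂/Q₁)^(1/3) = (18/26)^(1/3) = 0.885.

K ≈ 0.885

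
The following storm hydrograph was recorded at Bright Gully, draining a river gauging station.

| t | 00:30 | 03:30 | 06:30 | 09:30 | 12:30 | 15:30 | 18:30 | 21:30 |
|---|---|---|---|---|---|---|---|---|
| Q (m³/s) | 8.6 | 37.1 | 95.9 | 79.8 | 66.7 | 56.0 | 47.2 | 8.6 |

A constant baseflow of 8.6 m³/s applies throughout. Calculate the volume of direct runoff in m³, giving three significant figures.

V ≈ 3.58 × 10^6 m³

Direct-runoff ordinates (Q − Q_b): 0.0, 28.5, 87.3, 71.2, 58.1, 47.4, 38.6, 0.0 m³/s.
ΣQ_DR = 331.1 m³/s.
With Δt = 3 h = 10800 s, V = ΣQ_DR · Δt = 331.1 × 10800 = 3.58 × 10^6 m³.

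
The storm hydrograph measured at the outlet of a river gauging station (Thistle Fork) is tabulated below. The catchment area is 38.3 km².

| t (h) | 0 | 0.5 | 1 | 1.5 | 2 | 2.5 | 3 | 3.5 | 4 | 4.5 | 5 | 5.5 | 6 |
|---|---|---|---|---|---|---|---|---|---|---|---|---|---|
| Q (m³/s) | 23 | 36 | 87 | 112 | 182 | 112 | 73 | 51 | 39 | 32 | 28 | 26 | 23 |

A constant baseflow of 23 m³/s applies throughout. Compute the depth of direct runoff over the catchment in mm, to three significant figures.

d ≈ 24.7 mm

Direct runoff: 0.0, 13.0, 64.0, 89.0, 159.0, 89.0, 50.0, 28.0, 16.0, 9.0, 5.0, 3.0, 0.0 m³/s; ΣQ_DR = 525.0 m³/s.
V = ΣQ_DR · Δt = 525.0 × 1800 s = 9.450 × 10^5 m³.
Over A = 38.3 km², depth = V / A = 24.7 mm.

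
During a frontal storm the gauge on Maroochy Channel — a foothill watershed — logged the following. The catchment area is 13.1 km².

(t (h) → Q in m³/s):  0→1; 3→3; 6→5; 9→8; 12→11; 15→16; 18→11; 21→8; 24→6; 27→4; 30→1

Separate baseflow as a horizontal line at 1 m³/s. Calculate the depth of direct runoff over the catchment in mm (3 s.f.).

Direct runoff: 0.0, 2.0, 4.0, 7.0, 10.0, 15.0, 10.0, 7.0, 5.0, 3.0, 0.0 m³/s; ΣQ_DR = 63.00 m³/s.
V = ΣQ_DR · Δt = 63.00 × 10800 s = 6.804 × 10^5 m³.
Over A = 13.1 km², depth = V / A = 51.9 mm.

d ≈ 51.9 mm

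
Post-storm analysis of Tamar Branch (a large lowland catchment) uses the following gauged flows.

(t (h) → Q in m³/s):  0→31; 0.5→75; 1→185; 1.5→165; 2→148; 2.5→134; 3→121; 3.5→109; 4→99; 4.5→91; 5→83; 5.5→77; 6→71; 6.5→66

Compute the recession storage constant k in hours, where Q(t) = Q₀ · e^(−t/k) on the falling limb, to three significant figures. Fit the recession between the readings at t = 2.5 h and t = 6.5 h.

On the falling limb, Q drops from 134 to 66 m³/s between t = 2.5 h and t = 6.5 h (Δt = 4 h).
k = −Δt / ln(Q₂/Q₁) = −4 / ln(66/134) = 5.65 h.

k ≈ 5.65 h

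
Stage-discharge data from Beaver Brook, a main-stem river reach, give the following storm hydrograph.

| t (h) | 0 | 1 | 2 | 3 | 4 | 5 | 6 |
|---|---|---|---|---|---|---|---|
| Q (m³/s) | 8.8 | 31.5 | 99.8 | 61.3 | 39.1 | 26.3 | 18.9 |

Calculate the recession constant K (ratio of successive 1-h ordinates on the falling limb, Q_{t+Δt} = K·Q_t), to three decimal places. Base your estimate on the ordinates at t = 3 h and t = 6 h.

K ≈ 0.676

Using the recession-limb readings at t = 3 h and t = 6 h: Q falls from 61.3 to 18.9 m³/s over 3 intervals.
K = (Q₂/Q₁)^(1/3) = (18.9/61.3)^(1/3) = 0.676.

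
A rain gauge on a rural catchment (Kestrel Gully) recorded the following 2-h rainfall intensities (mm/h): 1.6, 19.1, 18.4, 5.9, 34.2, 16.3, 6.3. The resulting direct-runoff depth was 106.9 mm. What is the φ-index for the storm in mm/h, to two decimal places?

Only the 4 blocks with intensity above φ contribute runoff: 19.1, 18.4, 34.2, 16.3 mm/h.
Σ(I−φ)·Δt = d  ⇒  (19.1+18.4+34.2+16.3 − 4φ)·2 = 106.9
φ = (88.00 − 106.9/2) / 4 = 8.64 mm/h.

φ ≈ 8.64 mm/h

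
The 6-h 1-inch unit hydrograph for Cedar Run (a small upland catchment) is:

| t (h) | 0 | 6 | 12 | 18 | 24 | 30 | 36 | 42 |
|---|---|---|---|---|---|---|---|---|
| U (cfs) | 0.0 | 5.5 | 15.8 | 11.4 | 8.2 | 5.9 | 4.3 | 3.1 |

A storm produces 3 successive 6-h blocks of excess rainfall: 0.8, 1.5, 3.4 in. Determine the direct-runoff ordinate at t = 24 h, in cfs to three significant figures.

Q ≈ 77.4 cfs

By discrete convolution, Q_j = Σ (P_i / 1 in) · U_{j−i}.
At t = 24 h (j=4): Q = (0.8/1)·8.2 + (1.5/1)·11.4 + (3.4/1)·15.8 = 77.4 cfs.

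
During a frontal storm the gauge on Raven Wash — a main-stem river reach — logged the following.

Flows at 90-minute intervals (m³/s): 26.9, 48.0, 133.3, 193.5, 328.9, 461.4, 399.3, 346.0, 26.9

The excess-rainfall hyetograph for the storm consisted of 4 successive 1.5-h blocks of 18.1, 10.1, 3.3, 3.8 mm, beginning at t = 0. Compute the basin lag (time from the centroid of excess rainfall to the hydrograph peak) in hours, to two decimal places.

Centroid of excess rainfall: t_c = Σ P_i·t̄_i / ΣP_i = 1.9441 h (block centres at 0.75, 2.25, 3.75, 5.25 h).
Hydrograph peak occurs at t = 7.5 h, so basin lag t_L = 7.5 − 1.9441 = 5.56 h.

t_L ≈ 5.56 h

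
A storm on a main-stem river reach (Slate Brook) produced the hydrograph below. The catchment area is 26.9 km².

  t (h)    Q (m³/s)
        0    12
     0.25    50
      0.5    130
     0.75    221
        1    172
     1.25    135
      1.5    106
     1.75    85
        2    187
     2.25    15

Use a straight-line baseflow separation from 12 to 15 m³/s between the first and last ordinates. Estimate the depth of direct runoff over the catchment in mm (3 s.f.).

Direct runoff: 0.00, 37.67, 117.33, 208.00, 158.67, 121.33, 92.00, 70.67, 172.33, 0.00 m³/s; ΣQ_DR = 978.0 m³/s.
V = ΣQ_DR · Δt = 978.0 × 900 s = 8.802 × 10^5 m³.
Over A = 26.9 km², depth = V / A = 32.7 mm.

d ≈ 32.7 mm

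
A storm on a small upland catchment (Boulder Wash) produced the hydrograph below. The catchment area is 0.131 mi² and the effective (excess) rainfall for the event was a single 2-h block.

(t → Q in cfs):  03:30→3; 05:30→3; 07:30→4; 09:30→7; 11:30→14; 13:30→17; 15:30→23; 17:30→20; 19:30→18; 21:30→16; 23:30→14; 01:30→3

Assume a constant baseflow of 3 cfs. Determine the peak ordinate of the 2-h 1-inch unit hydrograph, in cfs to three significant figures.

U_p ≈ 7.98 cfs

Direct runoff: 0.0, 0.0, 1.0, 4.0, 11.0, 14.0, 20.0, 17.0, 15.0, 13.0, 11.0, 0.0 cfs; ΣQ_DR = 106.0 cfs, peak = 20.0 cfs.
Runoff depth d = ΣQ_DR·Δt / A = 106.0 × 7200 / (0.131 mi²) = 2.508 in.
The 1-inch UH is the DRH scaled by (1 in)/d, so U_p = 20.0 × 1/2.508 = 7.98 cfs.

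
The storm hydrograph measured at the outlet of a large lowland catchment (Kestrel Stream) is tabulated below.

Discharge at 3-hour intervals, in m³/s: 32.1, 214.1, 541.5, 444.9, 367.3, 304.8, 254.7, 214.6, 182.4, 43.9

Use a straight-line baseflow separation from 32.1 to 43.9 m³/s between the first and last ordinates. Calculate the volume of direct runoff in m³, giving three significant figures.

Direct-runoff ordinates (Q − Q_b): 0.00, 180.69, 506.78, 408.87, 329.96, 266.14, 214.73, 173.32, 139.81, 0.00 m³/s.
ΣQ_DR = 2220 m³/s.
With Δt = 3 h = 10800 s, V = ΣQ_DR · Δt = 2220 × 10800 = 2.40 × 10^7 m³.

V ≈ 2.40 × 10^7 m³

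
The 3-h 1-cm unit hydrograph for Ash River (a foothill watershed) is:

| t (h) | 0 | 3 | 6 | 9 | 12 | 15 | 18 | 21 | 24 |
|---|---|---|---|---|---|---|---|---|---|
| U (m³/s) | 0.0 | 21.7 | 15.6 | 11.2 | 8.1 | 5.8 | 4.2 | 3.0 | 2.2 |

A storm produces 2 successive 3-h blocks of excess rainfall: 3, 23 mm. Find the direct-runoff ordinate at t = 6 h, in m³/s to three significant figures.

Q ≈ 54.6 m³/s

By discrete convolution, Q_j = Σ (P_i / 10 mm) · U_{j−i}.
At t = 6 h (j=2): Q = (3/10)·15.6 + (23/10)·21.7 = 54.6 m³/s.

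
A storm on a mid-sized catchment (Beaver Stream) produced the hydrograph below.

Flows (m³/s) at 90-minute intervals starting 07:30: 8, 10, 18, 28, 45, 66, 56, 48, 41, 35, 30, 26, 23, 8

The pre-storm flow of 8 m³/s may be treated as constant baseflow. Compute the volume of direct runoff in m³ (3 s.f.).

Direct-runoff ordinates (Q − Q_b): 0.0, 2.0, 10.0, 20.0, 37.0, 58.0, 48.0, 40.0, 33.0, 27.0, 22.0, 18.0, 15.0, 0.0 m³/s.
ΣQ_DR = 330.0 m³/s.
With Δt = 1.5 h = 5400 s, V = ΣQ_DR · Δt = 330.0 × 5400 = 1.78 × 10^6 m³.

V ≈ 1.78 × 10^6 m³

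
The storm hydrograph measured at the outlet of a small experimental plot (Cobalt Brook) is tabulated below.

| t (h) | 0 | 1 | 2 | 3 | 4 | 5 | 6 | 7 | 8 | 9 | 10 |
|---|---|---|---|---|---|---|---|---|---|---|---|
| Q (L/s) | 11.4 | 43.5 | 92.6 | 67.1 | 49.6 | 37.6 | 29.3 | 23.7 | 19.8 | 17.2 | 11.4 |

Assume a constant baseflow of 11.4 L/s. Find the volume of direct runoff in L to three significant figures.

V ≈ 1.00 × 10^6 L

Direct-runoff ordinates (Q − Q_b): 0.0, 32.1, 81.2, 55.7, 38.2, 26.2, 17.9, 12.3, 8.4, 5.8, 0.0 L/s.
ΣQ_DR = 277.8 L/s.
With Δt = 1 h = 3600 s, V = ΣQ_DR · Δt = 277.8 × 3600 = 1.00 × 10^6 L.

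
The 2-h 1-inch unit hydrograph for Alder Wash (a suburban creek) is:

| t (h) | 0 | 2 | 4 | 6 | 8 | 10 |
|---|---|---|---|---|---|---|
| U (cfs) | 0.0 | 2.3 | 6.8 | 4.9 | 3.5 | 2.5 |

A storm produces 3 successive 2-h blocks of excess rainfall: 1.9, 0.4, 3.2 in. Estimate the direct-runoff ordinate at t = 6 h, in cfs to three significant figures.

Q ≈ 19.4 cfs

By discrete convolution, Q_j = Σ (P_i / 1 in) · U_{j−i}.
At t = 6 h (j=3): Q = (1.9/1)·4.9 + (0.4/1)·6.8 + (3.2/1)·2.3 = 19.4 cfs.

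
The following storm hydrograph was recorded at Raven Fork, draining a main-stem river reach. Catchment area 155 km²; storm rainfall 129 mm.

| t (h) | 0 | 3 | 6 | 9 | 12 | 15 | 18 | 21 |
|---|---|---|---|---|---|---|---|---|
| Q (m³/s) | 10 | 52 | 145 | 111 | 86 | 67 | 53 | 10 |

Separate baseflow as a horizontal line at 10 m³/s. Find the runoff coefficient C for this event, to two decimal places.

C ≈ 0.25

ΣQ_DR = 454.0 m³/s; V = ΣQ_DR·Δt = 4.903 × 10^6 m³.
Runoff depth d = V / A = 31.63 mm.
C = d / P = 31.63 / 129 = 0.25.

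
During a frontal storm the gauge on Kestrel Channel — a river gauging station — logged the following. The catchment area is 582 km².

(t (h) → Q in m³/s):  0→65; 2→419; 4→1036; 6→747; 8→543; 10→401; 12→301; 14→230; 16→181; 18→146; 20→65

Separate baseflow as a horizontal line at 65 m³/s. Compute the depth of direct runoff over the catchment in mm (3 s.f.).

Direct runoff: 0.0, 354.0, 971.0, 682.0, 478.0, 336.0, 236.0, 165.0, 116.0, 81.0, 0.0 m³/s; ΣQ_DR = 3419 m³/s.
V = ΣQ_DR · Δt = 3419 × 7200 s = 2.462 × 10^7 m³.
Over A = 582 km², depth = V / A = 42.3 mm.

d ≈ 42.3 mm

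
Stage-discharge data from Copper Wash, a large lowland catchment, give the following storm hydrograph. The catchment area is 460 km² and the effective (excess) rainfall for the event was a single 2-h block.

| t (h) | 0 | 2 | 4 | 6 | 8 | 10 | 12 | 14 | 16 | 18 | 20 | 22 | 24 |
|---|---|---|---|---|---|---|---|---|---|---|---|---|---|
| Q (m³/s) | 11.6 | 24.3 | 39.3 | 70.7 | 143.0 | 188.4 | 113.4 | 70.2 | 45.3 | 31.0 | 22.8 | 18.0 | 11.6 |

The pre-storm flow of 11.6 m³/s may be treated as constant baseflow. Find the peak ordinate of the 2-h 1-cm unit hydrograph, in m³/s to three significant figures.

Direct runoff: 0.0, 12.7, 27.7, 59.1, 131.4, 176.8, 101.8, 58.6, 33.7, 19.4, 11.2, 6.4, 0.0 m³/s; ΣQ_DR = 638.8 m³/s, peak = 176.8 m³/s.
Runoff depth d = ΣQ_DR·Δt / A = 638.8 × 7200 / (460 km²) = 9.999 mm.
The 1-cm UH is the DRH scaled by (10 mm)/d, so U_p = 176.8 × 10/9.999 = 177 m³/s.

U_p ≈ 177 m³/s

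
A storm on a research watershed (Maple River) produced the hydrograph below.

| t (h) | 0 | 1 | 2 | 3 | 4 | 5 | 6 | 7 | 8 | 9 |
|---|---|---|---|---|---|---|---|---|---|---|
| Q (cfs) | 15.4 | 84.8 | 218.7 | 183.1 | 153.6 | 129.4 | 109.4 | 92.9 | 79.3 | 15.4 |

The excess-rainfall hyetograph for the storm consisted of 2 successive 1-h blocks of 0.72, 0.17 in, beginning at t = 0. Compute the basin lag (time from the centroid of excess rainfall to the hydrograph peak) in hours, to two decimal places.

Centroid of excess rainfall: t_c = Σ P_i·t̄_i / ΣP_i = 0.6910 h (block centres at 0.5, 1.5 h).
Hydrograph peak occurs at t = 2 h, so basin lag t_L = 2 − 0.6910 = 1.31 h.

t_L ≈ 1.31 h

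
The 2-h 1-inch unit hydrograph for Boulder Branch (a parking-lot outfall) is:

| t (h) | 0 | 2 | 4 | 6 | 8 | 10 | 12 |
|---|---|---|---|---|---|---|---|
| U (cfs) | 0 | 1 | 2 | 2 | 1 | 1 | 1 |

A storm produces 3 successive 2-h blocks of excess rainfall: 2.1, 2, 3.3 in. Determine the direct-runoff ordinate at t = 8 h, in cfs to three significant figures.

By discrete convolution, Q_j = Σ (P_i / 1 in) · U_{j−i}.
At t = 8 h (j=4): Q = (2.1/1)·1 + (2/1)·2 + (3.3/1)·2 = 12.7 cfs.

Q ≈ 12.7 cfs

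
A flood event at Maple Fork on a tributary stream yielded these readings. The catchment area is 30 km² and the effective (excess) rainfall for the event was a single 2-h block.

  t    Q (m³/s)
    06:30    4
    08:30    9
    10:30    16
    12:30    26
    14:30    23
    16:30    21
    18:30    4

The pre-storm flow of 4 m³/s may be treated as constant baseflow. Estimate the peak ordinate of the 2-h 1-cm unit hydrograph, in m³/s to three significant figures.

Direct runoff: 0.0, 5.0, 12.0, 22.0, 19.0, 17.0, 0.0 m³/s; ΣQ_DR = 75.00 m³/s, peak = 22.0 m³/s.
Runoff depth d = ΣQ_DR·Δt / A = 75.00 × 7200 / (30 km²) = 18.00 mm.
The 1-cm UH is the DRH scaled by (10 mm)/d, so U_p = 22.0 × 10/18.00 = 12.2 m³/s.

U_p ≈ 12.2 m³/s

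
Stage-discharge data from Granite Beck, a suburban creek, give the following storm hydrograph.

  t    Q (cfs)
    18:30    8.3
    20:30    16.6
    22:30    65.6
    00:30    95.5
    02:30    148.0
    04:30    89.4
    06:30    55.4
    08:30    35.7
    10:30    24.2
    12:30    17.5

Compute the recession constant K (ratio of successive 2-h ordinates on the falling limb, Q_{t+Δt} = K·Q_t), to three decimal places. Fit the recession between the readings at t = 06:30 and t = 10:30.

K ≈ 0.661

Using the recession-limb readings at t = 06:30 and t = 10:30: Q falls from 55.4 to 24.2 cfs over 2 intervals.
K = (Q₂/Q₁)^(1/2) = (24.2/55.4)^(1/2) = 0.661.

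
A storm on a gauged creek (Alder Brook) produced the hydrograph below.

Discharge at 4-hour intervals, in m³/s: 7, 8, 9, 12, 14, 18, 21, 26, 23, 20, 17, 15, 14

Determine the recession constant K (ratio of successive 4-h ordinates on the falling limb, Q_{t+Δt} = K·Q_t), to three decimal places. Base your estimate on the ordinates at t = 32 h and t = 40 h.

Using the recession-limb readings at t = 32 h and t = 40 h: Q falls from 23 to 17 m³/s over 2 intervals.
K = (Q₂/Q₁)^(1/2) = (17/23)^(1/2) = 0.860.

K ≈ 0.860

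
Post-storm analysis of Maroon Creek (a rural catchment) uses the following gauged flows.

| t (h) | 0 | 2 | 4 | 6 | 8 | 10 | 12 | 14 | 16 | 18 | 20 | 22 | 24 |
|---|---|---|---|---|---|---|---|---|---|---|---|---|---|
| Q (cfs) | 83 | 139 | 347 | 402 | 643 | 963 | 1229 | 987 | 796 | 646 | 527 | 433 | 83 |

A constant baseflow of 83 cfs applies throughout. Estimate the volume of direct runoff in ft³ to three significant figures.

V ≈ 4.46 × 10^7 ft³

Direct-runoff ordinates (Q − Q_b): 0.0, 56.0, 264.0, 319.0, 560.0, 880.0, 1146.0, 904.0, 713.0, 563.0, 444.0, 350.0, 0.0 cfs.
ΣQ_DR = 6199 cfs.
With Δt = 2 h = 7200 s, V = ΣQ_DR · Δt = 6199 × 7200 = 4.46 × 10^7 ft³.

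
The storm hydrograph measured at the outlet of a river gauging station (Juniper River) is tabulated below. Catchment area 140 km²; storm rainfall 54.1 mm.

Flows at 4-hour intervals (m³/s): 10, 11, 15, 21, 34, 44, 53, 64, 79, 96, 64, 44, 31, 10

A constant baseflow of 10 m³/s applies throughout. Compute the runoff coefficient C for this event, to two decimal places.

C ≈ 0.83

ΣQ_DR = 436.0 m³/s; V = ΣQ_DR·Δt = 6.278 × 10^6 m³.
Runoff depth d = V / A = 44.85 mm.
C = d / P = 44.85 / 54.1 = 0.83.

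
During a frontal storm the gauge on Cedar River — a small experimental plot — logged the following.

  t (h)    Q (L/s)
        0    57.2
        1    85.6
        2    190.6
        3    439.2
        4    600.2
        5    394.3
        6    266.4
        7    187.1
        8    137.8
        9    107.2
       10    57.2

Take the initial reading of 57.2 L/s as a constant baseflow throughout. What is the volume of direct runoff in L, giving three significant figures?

V ≈ 6.82 × 10^6 L

Direct-runoff ordinates (Q − Q_b): 0.0, 28.4, 133.4, 382.0, 543.0, 337.1, 209.2, 129.9, 80.6, 50.0, 0.0 L/s.
ΣQ_DR = 1894 L/s.
With Δt = 1 h = 3600 s, V = ΣQ_DR · Δt = 1894 × 3600 = 6.82 × 10^6 L.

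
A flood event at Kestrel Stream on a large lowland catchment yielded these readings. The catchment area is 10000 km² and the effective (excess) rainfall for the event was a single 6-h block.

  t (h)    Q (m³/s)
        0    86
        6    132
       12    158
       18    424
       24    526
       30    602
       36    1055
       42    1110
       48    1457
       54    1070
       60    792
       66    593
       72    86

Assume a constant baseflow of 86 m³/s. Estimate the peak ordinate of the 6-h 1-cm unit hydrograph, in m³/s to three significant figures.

Direct runoff: 0.0, 46.0, 72.0, 338.0, 440.0, 516.0, 969.0, 1024.0, 1371.0, 984.0, 706.0, 507.0, 0.0 m³/s; ΣQ_DR = 6973 m³/s, peak = 1371.0 m³/s.
Runoff depth d = ΣQ_DR·Δt / A = 6973 × 21600 / (10000 km²) = 15.06 mm.
The 1-cm UH is the DRH scaled by (10 mm)/d, so U_p = 1371.0 × 10/15.06 = 910 m³/s.

U_p ≈ 910 m³/s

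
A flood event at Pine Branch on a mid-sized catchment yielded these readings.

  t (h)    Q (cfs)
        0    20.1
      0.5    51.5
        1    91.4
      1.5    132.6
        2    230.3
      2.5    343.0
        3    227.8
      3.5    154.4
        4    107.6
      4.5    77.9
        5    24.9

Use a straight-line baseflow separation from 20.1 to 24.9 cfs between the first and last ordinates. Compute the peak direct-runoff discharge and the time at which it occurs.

Subtracting baseflow gives direct-runoff ordinates: 0.00, 30.92, 70.34, 111.06, 208.28, 320.50, 204.82, 130.94, 83.66, 53.48, 0.00 cfs.
The maximum is 320.50 cfs, occurring at the reading for t = 2.5 h.

Q_p = 320.50 cfs at t = 2.5 h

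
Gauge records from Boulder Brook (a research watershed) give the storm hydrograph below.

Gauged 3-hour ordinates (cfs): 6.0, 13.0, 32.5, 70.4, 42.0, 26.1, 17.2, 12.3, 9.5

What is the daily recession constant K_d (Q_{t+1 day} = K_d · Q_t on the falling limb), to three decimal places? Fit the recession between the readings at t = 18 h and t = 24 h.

Between t = 18 h and t = 24 h the flow falls from 17.2 to 9.5 cfs over 2×3 h = 6 h.
Per-interval ratio K = (9.5/17.2)^(1/2) = 0.7432; K_d = K^(24/3) = 0.093.

K_d ≈ 0.093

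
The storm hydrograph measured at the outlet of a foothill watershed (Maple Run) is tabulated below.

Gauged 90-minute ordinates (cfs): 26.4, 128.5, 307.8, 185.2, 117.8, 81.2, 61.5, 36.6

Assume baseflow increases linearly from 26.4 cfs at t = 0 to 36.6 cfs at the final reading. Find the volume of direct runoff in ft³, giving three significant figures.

Direct-runoff ordinates (Q − Q_b): 0.00, 100.64, 278.49, 154.43, 85.57, 47.51, 26.36, 0.00 cfs.
ΣQ_DR = 693.0 cfs.
With Δt = 1.5 h = 5400 s, V = ΣQ_DR · Δt = 693.0 × 5400 = 3.74 × 10^6 ft³.

V ≈ 3.74 × 10^6 ft³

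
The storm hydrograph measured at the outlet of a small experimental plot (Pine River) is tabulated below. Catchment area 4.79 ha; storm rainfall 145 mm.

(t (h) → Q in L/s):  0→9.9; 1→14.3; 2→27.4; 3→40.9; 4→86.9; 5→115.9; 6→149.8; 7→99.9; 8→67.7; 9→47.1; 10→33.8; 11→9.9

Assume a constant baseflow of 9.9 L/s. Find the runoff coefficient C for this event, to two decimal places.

C ≈ 0.30

ΣQ_DR = 584.7 L/s; V = ΣQ_DR·Δt = 2.105 × 10^6 L.
Runoff depth d = V / A = 43.94 mm.
C = d / P = 43.94 / 145 = 0.30.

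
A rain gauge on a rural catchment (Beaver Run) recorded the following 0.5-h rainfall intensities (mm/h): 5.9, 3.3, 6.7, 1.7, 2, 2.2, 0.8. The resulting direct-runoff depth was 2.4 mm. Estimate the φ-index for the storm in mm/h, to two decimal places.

φ ≈ 3.90 mm/h

Only the 2 blocks with intensity above φ contribute runoff: 5.9, 6.7 mm/h.
Σ(I−φ)·Δt = d  ⇒  (5.9+6.7 − 2φ)·0.5 = 2.4
φ = (12.60 − 2.4/0.5) / 2 = 3.90 mm/h.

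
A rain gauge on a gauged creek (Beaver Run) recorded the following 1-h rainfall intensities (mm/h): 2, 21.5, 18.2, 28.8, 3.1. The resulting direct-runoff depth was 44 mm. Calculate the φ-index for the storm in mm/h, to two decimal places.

Only the 3 blocks with intensity above φ contribute runoff: 21.5, 18.2, 28.8 mm/h.
Σ(I−φ)·Δt = d  ⇒  (21.5+18.2+28.8 − 3φ)·1 = 44
φ = (68.50 − 44/1) / 3 = 8.17 mm/h.

φ ≈ 8.17 mm/h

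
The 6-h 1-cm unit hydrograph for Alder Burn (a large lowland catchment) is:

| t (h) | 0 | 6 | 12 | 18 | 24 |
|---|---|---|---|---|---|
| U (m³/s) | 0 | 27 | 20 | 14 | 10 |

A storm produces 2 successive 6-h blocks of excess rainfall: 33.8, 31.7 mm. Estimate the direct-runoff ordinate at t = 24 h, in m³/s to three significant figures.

By discrete convolution, Q_j = Σ (P_i / 10 mm) · U_{j−i}.
At t = 24 h (j=4): Q = (33.8/10)·10 + (31.7/10)·14 = 78.2 m³/s.

Q ≈ 78.2 m³/s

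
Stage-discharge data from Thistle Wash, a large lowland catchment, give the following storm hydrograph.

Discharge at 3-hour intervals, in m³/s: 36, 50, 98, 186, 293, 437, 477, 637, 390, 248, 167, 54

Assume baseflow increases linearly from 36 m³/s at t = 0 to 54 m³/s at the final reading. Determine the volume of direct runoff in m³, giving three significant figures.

V ≈ 2.74 × 10^7 m³

Direct-runoff ordinates (Q − Q_b): 0.00, 12.36, 58.73, 145.09, 250.45, 392.82, 431.18, 589.55, 340.91, 197.27, 114.64, 0.00 m³/s.
ΣQ_DR = 2533 m³/s.
With Δt = 3 h = 10800 s, V = ΣQ_DR · Δt = 2533 × 10800 = 2.74 × 10^7 m³.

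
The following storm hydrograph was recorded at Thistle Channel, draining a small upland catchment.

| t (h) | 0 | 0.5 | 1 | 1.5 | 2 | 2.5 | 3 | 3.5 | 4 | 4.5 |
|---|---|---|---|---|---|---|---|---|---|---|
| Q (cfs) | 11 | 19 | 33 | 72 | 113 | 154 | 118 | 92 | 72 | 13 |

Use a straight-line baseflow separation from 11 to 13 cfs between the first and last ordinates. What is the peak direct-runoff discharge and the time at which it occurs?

Subtracting baseflow gives direct-runoff ordinates: 0.00, 7.78, 21.56, 60.33, 101.11, 141.89, 105.67, 79.44, 59.22, 0.00 cfs.
The maximum is 141.89 cfs, occurring at the reading for t = 2.5 h.

Q_p = 141.89 cfs at t = 2.5 h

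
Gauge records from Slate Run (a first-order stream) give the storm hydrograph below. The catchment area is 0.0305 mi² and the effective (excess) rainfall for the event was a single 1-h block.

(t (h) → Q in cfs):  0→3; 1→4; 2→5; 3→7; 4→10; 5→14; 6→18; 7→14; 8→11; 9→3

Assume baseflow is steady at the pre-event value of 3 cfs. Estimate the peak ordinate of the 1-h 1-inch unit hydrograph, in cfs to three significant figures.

Direct runoff: 0.0, 1.0, 2.0, 4.0, 7.0, 11.0, 15.0, 11.0, 8.0, 0.0 cfs; ΣQ_DR = 59.00 cfs, peak = 15.0 cfs.
Runoff depth d = ΣQ_DR·Δt / A = 59.00 × 3600 / (0.0305 mi²) = 2.998 in.
The 1-inch UH is the DRH scaled by (1 in)/d, so U_p = 15.0 × 1/2.998 = 5.00 cfs.

U_p ≈ 5.00 cfs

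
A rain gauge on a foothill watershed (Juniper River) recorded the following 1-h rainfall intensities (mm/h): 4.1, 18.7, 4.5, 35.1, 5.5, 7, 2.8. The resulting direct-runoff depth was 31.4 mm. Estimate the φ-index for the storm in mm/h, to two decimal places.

Only the 2 blocks with intensity above φ contribute runoff: 18.7, 35.1 mm/h.
Σ(I−φ)·Δt = d  ⇒  (18.7+35.1 − 2φ)·1 = 31.4
φ = (53.80 − 31.4/1) / 2 = 11.20 mm/h.

φ ≈ 11.20 mm/h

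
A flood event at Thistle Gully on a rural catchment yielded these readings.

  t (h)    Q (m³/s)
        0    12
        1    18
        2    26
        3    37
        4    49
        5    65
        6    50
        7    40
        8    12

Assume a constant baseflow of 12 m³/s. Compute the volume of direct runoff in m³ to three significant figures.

Direct-runoff ordinates (Q − Q_b): 0.0, 6.0, 14.0, 25.0, 37.0, 53.0, 38.0, 28.0, 0.0 m³/s.
ΣQ_DR = 201.0 m³/s.
With Δt = 1 h = 3600 s, V = ΣQ_DR · Δt = 201.0 × 3600 = 7.24 × 10^5 m³.

V ≈ 7.24 × 10^5 m³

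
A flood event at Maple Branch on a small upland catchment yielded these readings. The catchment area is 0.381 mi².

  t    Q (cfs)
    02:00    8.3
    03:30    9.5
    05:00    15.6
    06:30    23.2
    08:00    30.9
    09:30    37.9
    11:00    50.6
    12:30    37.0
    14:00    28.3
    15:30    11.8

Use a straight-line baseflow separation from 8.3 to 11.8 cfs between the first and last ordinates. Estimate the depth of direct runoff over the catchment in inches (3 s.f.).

Direct runoff: 0.00, 0.81, 6.52, 13.73, 21.04, 27.66, 39.97, 25.98, 16.89, 0.00 cfs; ΣQ_DR = 152.6 cfs.
V = ΣQ_DR · Δt = 152.6 × 5400 s = 8.240 × 10^5 ft³.
Over A = 0.381 mi², depth = V / A = 0.931 in.

d ≈ 0.931 in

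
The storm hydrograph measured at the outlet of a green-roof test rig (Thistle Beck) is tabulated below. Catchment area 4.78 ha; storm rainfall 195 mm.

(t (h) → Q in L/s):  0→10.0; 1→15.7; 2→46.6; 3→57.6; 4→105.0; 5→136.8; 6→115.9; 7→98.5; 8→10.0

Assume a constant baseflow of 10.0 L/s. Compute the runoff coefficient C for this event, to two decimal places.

ΣQ_DR = 506.1 L/s; V = ΣQ_DR·Δt = 1.822 × 10^6 L.
Runoff depth d = V / A = 38.12 mm.
C = d / P = 38.12 / 195 = 0.20.

C ≈ 0.20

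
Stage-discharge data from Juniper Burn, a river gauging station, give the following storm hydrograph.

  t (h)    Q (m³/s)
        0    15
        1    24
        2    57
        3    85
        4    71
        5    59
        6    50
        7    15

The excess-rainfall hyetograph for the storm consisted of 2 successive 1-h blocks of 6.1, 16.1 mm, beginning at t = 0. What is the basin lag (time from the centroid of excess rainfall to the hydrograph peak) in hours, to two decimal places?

t_L ≈ 1.77 h

Centroid of excess rainfall: t_c = Σ P_i·t̄_i / ΣP_i = 1.2252 h (block centres at 0.5, 1.5 h).
Hydrograph peak occurs at t = 3 h, so basin lag t_L = 3 − 1.2252 = 1.77 h.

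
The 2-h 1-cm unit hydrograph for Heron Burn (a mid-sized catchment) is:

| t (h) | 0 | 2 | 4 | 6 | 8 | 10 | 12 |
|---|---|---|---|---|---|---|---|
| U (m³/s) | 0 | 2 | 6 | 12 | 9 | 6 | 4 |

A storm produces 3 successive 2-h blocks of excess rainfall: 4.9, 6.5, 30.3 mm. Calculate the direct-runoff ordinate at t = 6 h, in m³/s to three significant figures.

By discrete convolution, Q_j = Σ (P_i / 10 mm) · U_{j−i}.
At t = 6 h (j=3): Q = (4.9/10)·12 + (6.5/10)·6 + (30.3/10)·2 = 15.8 m³/s.

Q ≈ 15.8 m³/s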